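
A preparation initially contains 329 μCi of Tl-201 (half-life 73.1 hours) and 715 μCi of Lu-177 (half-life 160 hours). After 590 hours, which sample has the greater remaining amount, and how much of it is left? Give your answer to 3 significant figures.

Tl-201: 329 × (1/2)^8.0711 ≈ 1.2233 μCi.
Lu-177: 715 × (1/2)^3.6875 ≈ 55.496 μCi.
Lu-177 has more remaining, at ≈ 55.496 μCi.

Lu-177, 55.5 μCi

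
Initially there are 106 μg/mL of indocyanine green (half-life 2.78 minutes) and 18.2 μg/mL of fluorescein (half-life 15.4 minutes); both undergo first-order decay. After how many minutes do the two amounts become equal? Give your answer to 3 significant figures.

Set 106·(1/2)^(t/2.78) = 18.2·(1/2)^(t/15.4).
Taking log₂: log₂(106/18.2) = t·(1/2.78 − 1/15.4).
log₂(5.8242) = 2.5421; 1/2.78 − 1/15.4 = 0.29478.
t = 2.5421 / 0.29478 ≈ 8.6236 minutes.

8.62 minutes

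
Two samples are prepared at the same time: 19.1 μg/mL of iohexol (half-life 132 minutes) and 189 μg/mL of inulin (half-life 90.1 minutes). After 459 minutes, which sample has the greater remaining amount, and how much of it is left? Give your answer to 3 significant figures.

inulin, 5.53 μg/mL

iohexol: 19.1 × (1/2)^3.4773 ≈ 1.715 μg/mL.
inulin: 189 × (1/2)^5.0943 ≈ 5.5324 μg/mL.
Inulin has more remaining, at ≈ 5.5324 μg/mL.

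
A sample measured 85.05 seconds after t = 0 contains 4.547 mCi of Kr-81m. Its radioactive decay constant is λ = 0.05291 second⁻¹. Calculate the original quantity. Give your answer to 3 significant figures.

409 mCi

t½ = ln 2 / λ = 0.69315 / 0.05291 ≈ 13.1 seconds.
Number of half-lives elapsed: n = 85.05/13.1 ≈ 6.4921.
A₀ = A × 2^n = 4.547 × 2^6.4921 = 4.547 × 90.017 ≈ 409.31 mCi.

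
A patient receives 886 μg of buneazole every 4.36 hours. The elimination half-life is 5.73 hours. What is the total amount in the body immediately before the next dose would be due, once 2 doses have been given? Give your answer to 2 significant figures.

830 μg

The 2 doses were given 8.72, 4.36 hours ago.
Total = 886·(1/2)^(8.72/5.73) + 886·(1/2)^(4.36/5.73)
      = 308.55 + 522.85 ≈ 831.4 μg.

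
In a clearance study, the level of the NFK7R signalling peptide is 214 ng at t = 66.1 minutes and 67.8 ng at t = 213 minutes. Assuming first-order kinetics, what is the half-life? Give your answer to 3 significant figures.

88.6 minutes

Over Δt = 213 − 66.1 = 146.9 minutes, the level fell by a factor of 214/67.8 ≈ 3.1563.
n = log₂(3.1563) ≈ 1.6583 half-lives, so t½ = 146.9/1.6583 ≈ 88.587 minutes.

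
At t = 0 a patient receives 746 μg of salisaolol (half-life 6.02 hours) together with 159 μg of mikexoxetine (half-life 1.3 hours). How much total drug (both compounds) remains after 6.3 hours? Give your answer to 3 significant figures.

367 μg

salisaolol: 746 × (1/2)^(6.3/6.02) = 746 × (1/2)^1.0465 ≈ 361.17 μg.
mikexoxetine: 159 × (1/2)^(6.3/1.3) = 159 × (1/2)^4.8462 ≈ 5.5279 μg.
Total = 361.17 + 5.5279 ≈ 366.69 μg.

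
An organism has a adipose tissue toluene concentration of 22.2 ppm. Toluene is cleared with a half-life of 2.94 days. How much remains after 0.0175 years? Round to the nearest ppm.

5 ppm

Convert the elapsed time: 0.0175 years = 6.3875 days.
Number of half-lives: n = 6.3875/2.94 ≈ 2.1726.
Remaining = 22.2 × (1/2)^2.1726 = 22.2 × 0.22181 ≈ 4.9241 ppm.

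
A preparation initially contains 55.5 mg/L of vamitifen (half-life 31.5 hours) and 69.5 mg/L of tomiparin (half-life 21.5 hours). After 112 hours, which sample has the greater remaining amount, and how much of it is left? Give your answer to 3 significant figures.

vamitifen: 55.5 × (1/2)^3.5556 ≈ 4.7202 mg/L.
tomiparin: 69.5 × (1/2)^5.2093 ≈ 1.8786 mg/L.
Vamitifen has more remaining, at ≈ 4.7202 mg/L.

vamitifen, 4.72 mg/L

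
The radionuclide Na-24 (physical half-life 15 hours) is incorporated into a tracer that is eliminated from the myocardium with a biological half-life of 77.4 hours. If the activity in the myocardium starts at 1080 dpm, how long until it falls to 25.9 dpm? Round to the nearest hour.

68 hours

1/t_eff = 1/t_phys + 1/t_biol = 1/15 + 1/77.4 = 0.079587 per hour.
t_eff = 15 × 77.4 / (15 + 77.4) ≈ 12.565 hours.
n = log₂(1080/25.9) ≈ 5.3819; t = 5.3819 × 12.565 ≈ 67.624 hours.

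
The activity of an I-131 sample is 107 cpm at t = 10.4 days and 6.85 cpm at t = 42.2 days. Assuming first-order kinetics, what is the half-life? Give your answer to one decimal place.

8.0 days

Over Δt = 42.2 − 10.4 = 31.8 days, the level fell by a factor of 107/6.85 ≈ 15.62.
n = log₂(15.62) ≈ 3.9654 half-lives, so t½ = 31.8/3.9654 ≈ 8.0194 days.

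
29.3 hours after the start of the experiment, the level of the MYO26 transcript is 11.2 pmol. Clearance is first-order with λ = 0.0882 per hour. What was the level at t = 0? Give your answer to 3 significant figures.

148 pmol

t½ = ln 2 / λ = 0.69315 / 0.0882 ≈ 7.8588 hours.
Number of half-lives elapsed: n = 29.3/7.8588 ≈ 3.7283.
A₀ = A × 2^n = 11.2 × 2^3.7283 = 11.2 × 13.253 ≈ 148.44 pmol.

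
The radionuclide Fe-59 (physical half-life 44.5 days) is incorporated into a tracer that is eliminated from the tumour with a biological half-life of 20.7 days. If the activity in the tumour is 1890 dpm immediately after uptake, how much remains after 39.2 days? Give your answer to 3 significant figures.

276 dpm

1/t_eff = 1/t_phys + 1/t_biol = 1/44.5 + 1/20.7 = 0.070781 per day.
t_eff = 44.5 × 20.7 / (44.5 + 20.7) ≈ 14.128 days.
Remaining = 1890 × (1/2)^(39.2/14.128) = 1890 × (1/2)^2.7746 ≈ 276.2 dpm.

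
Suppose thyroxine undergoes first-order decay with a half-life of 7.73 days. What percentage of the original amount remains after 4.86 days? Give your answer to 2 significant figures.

65%

n = 4.86/7.73 ≈ 0.62872 half-lives.
Fraction remaining = (1/2)^0.62872 ≈ 0.64675, i.e. 64.675%.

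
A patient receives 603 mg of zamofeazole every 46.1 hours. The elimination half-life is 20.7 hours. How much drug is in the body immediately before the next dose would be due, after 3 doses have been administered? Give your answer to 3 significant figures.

The 3 doses were given 138.3, 92.2, 46.1 hours ago.
Total = 603·(1/2)^(138.3/20.7) + 603·(1/2)^(92.2/20.7) + 603·(1/2)^(46.1/20.7)
      = 5.8761 + 27.51 + 128.8 ≈ 162.18 mg.

162 mg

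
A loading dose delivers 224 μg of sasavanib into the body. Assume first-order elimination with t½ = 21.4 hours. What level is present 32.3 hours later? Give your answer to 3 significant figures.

Number of half-lives: n = 32.3/21.4 ≈ 1.5093.
Remaining = 224 × (1/2)^1.5093 = 224 × 0.35127 ≈ 78.685 μg.

78.7 μg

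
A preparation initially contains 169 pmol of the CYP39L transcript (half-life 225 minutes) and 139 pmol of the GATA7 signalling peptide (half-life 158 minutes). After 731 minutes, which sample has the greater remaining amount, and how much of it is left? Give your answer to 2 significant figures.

CYP39L transcript: 169 × (1/2)^3.2489 ≈ 17.778 pmol.
GATA7 signalling peptide: 139 × (1/2)^4.6266 ≈ 5.627 pmol.
CYP39L transcript has more remaining, at ≈ 17.778 pmol.

CYP39L transcript, 18 pmol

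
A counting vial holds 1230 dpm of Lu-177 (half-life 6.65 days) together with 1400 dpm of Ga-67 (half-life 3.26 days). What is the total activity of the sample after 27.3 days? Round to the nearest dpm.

Lu-177: 1230 × (1/2)^(27.3/6.65) = 1230 × (1/2)^4.1053 ≈ 71.466 dpm.
Ga-67: 1400 × (1/2)^(27.3/3.26) = 1400 × (1/2)^8.3742 ≈ 4.2192 dpm.
Total = 71.466 + 4.2192 ≈ 75.685 dpm.

76 dpm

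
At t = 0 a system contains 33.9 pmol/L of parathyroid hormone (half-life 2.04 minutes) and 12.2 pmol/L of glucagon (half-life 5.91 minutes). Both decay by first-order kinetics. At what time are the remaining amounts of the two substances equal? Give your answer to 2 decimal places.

Set 33.9·(1/2)^(t/2.04) = 12.2·(1/2)^(t/5.91).
Taking log₂: log₂(33.9/12.2) = t·(1/2.04 − 1/5.91).
log₂(2.7787) = 1.4744; 1/2.04 − 1/5.91 = 0.32099.
t = 1.4744 / 0.32099 ≈ 4.5933 minutes.

4.59 minutes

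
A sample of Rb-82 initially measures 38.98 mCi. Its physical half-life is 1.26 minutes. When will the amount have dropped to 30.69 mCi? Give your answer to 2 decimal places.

0.43 minutes

Fraction remaining = 30.69/38.98 ≈ 0.78733.
n = log₂(38.98/30.69) = ln(1.2701)/ln 2 ≈ 0.34497 half-lives.
t = n × t½ = 0.34497 × 1.26 ≈ 0.43466 minutes.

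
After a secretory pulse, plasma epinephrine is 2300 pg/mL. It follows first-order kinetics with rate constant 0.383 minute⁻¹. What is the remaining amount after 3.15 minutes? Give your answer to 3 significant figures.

688 pg/mL

t½ = ln 2 / λ = 0.69315 / 0.383 ≈ 1.8098 minutes.
Number of half-lives: n = 3.15/1.8098 ≈ 1.7405.
Remaining = 2300 × (1/2)^1.7405 = 2300 × 0.29926 ≈ 688.29 pg/mL.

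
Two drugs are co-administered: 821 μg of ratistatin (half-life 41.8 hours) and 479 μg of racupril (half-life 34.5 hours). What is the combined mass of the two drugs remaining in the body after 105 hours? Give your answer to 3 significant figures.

202 μg

ratistatin: 821 × (1/2)^(105/41.8) = 821 × (1/2)^2.512 ≈ 143.94 μg.
racupril: 479 × (1/2)^(105/34.5) = 479 × (1/2)^3.0435 ≈ 58.097 μg.
Total = 143.94 + 58.097 ≈ 202.03 μg.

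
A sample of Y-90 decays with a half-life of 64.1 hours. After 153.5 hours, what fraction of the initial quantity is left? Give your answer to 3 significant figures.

n = 153.5/64.1 ≈ 2.3947 half-lives.
Fraction remaining = (1/2)^2.3947 ≈ 0.19016.

0.190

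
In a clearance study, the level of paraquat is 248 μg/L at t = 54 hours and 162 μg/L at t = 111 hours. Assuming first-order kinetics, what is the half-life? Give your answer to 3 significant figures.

Over Δt = 111 − 54 = 57 hours, the level fell by a factor of 248/162 ≈ 1.5309.
n = log₂(1.5309) ≈ 0.61435 half-lives, so t½ = 57/0.61435 ≈ 92.782 hours.

92.8 hours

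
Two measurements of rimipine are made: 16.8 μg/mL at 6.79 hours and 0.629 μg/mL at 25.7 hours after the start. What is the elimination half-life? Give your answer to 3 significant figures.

3.99 hours

Over Δt = 25.7 − 6.79 = 18.91 hours, the level fell by a factor of 16.8/0.629 ≈ 26.709.
n = log₂(26.709) ≈ 4.7393 half-lives, so t½ = 18.91/4.7393 ≈ 3.9901 hours.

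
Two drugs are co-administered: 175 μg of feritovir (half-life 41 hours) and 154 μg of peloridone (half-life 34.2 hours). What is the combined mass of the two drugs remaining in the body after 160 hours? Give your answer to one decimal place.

feritovir: 175 × (1/2)^(160/41) = 175 × (1/2)^3.9024 ≈ 11.703 μg.
peloridone: 154 × (1/2)^(160/34.2) = 154 × (1/2)^4.6784 ≈ 6.0144 μg.
Total = 11.703 + 6.0144 ≈ 17.717 μg.

17.7 μg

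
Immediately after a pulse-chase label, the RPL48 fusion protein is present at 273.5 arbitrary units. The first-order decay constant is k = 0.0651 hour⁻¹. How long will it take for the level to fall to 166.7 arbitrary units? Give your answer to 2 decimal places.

7.61 hours

t½ = ln 2 / k = 0.69315 / 0.0651 ≈ 10.647 hours.
Fraction remaining = 166.7/273.5 ≈ 0.60951.
n = log₂(273.5/166.7) = ln(1.6407)/ln 2 ≈ 0.71429 half-lives.
t = n × t½ = 0.71429 × 10.647 ≈ 7.6053 hours.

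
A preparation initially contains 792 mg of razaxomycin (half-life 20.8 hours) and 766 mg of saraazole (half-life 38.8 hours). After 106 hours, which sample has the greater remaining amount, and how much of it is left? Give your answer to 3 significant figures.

razaxomycin: 792 × (1/2)^5.0962 ≈ 23.154 mg.
saraazole: 766 × (1/2)^2.732 ≈ 115.3 mg.
Saraazole has more remaining, at ≈ 115.3 mg.

saraazole, 115 mg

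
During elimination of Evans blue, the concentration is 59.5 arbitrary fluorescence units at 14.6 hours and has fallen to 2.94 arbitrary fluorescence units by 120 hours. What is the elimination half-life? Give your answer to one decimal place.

Over Δt = 120 − 14.6 = 105.4 hours, the level fell by a factor of 59.5/2.94 ≈ 20.238.
n = log₂(20.238) ≈ 4.339 half-lives, so t½ = 105.4/4.339 ≈ 24.291 hours.

24.3 hours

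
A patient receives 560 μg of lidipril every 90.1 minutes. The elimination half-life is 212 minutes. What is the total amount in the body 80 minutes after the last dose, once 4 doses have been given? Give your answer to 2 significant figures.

1200 μg

The 4 doses were given 350.3, 260.2, 170.1, 80 minutes ago.
Total = 560·(1/2)^(350.3/212) + 560·(1/2)^(260.2/212) + 560·(1/2)^(170.1/212) + 560·(1/2)^(80/212)
      = 178.15 + 239.18 + 321.11 + 431.11 ≈ 1169.5 μg.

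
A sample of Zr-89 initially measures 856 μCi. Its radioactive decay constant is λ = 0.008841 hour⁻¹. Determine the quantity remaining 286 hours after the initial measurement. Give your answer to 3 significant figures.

t½ = ln 2 / λ = 0.69315 / 0.008841 ≈ 78.401 hours.
Number of half-lives: n = 286/78.401 ≈ 3.6479.
Remaining = 856 × (1/2)^3.6479 = 856 × 0.079777 ≈ 68.289 μCi.

68.3 μCi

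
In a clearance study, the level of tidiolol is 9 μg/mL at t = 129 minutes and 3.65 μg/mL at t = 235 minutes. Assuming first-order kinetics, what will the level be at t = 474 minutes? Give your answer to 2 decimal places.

0.48 μg/mL

Over Δt = 235 − 129 = 106 minutes, the level fell by a factor of 9/3.65 ≈ 2.4658.
n = log₂(2.4658) ≈ 1.302 half-lives, so t½ = 106/1.302 ≈ 81.411 minutes.
From t = 235 to t = 474: 3.65 × (1/2)^((474−235)/81.411) ≈ 0.47704 μg/mL.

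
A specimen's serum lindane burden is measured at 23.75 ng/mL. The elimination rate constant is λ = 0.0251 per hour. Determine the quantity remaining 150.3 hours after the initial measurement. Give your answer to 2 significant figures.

t½ = ln 2 / λ = 0.69315 / 0.0251 ≈ 27.615 hours.
Number of half-lives: n = 150.3/27.615 ≈ 5.4426.
Remaining = 23.75 × (1/2)^5.4426 = 23.75 × 0.022994 ≈ 0.5461 ng/mL.

0.55 ng/mL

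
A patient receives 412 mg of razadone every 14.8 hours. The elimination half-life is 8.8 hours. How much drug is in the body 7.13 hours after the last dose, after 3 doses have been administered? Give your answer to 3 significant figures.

The 3 doses were given 36.73, 21.93, 7.13 hours ago.
Total = 412·(1/2)^(36.73/8.8) + 412·(1/2)^(21.93/8.8) + 412·(1/2)^(7.13/8.8)
      = 22.826 + 73.235 + 234.96 ≈ 331.02 mg.

331 mg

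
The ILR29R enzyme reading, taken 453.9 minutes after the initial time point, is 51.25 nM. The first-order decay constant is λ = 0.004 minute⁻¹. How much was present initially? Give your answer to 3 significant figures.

t½ = ln 2 / λ = 0.69315 / 0.004 ≈ 173.29 minutes.
Number of half-lives elapsed: n = 453.9/173.29 ≈ 2.6194.
A₀ = A × 2^n = 51.25 × 2^2.6194 = 51.25 × 6.1448 ≈ 314.92 nM.

315 nM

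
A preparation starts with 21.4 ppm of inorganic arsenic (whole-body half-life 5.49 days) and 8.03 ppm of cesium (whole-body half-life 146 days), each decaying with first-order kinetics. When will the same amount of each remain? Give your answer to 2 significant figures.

Set 21.4·(1/2)^(t/5.49) = 8.03·(1/2)^(t/146).
Taking log₂: log₂(21.4/8.03) = t·(1/5.49 − 1/146).
log₂(2.665) = 1.4141; 1/5.49 − 1/146 = 0.1753.
t = 1.4141 / 0.1753 ≈ 8.067 days.

8.1 days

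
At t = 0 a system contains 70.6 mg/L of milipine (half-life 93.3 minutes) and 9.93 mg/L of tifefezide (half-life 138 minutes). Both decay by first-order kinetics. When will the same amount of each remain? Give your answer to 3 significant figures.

815 minutes

Set 70.6·(1/2)^(t/93.3) = 9.93·(1/2)^(t/138).
Taking log₂: log₂(70.6/9.93) = t·(1/93.3 − 1/138).
log₂(7.1098) = 2.8298; 1/93.3 − 1/138 = 0.0034717.
t = 2.8298 / 0.0034717 ≈ 815.1 minutes.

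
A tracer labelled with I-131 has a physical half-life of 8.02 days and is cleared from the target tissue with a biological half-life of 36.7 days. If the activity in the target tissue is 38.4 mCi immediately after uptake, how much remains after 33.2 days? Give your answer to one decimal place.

1.2 mCi

1/t_eff = 1/t_phys + 1/t_biol = 1/8.02 + 1/36.7 = 0.15194 per day.
t_eff = 8.02 × 36.7 / (8.02 + 36.7) ≈ 6.5817 days.
Remaining = 38.4 × (1/2)^(33.2/6.5817) = 38.4 × (1/2)^5.0443 ≈ 1.1637 mCi.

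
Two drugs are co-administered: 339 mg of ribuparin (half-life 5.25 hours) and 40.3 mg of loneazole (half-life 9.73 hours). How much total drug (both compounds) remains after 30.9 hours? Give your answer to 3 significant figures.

ribuparin: 339 × (1/2)^(30.9/5.25) = 339 × (1/2)^5.8857 ≈ 5.7335 mg.
loneazole: 40.3 × (1/2)^(30.9/9.73) = 40.3 × (1/2)^3.1757 ≈ 4.4597 mg.
Total = 5.7335 + 4.4597 ≈ 10.193 mg.

10.2 mg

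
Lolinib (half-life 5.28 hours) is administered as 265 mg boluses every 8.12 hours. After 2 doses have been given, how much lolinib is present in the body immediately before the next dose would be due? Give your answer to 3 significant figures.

123 mg

The 2 doses were given 16.24, 8.12 hours ago.
Total = 265·(1/2)^(16.24/5.28) + 265·(1/2)^(8.12/5.28)
      = 31.43 + 91.264 ≈ 122.69 mg.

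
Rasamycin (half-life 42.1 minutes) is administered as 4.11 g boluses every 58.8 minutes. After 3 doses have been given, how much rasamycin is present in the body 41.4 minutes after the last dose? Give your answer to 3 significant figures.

3.17 g

The 3 doses were given 159, 100.2, 41.4 minutes ago.
Total = 4.11·(1/2)^(159/42.1) + 4.11·(1/2)^(100.2/42.1) + 4.11·(1/2)^(41.4/42.1)
      = 0.29987 + 0.78954 + 2.0788 ≈ 3.1682 g.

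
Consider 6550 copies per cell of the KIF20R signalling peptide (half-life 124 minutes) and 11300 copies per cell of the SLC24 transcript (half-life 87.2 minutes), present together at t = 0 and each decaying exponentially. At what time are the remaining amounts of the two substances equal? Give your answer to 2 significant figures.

Set 6550·(1/2)^(t/124) = 11300·(1/2)^(t/87.2).
Taking log₂: log₂(6550/11300) = t·(1/124 − 1/87.2).
log₂(0.57965) = -0.78676; 1/124 − 1/87.2 = -0.0034034.
t = -0.78676 / -0.0034034 ≈ 231.17 minutes.

230 minutes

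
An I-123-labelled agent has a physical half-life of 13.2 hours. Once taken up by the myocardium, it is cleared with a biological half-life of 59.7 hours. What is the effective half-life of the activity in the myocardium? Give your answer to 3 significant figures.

10.8 hours

1/t_eff = 1/t_phys + 1/t_biol = 1/13.2 + 1/59.7 = 0.092508 per hour.
t_eff = 13.2 × 59.7 / (13.2 + 59.7) ≈ 10.81 hours.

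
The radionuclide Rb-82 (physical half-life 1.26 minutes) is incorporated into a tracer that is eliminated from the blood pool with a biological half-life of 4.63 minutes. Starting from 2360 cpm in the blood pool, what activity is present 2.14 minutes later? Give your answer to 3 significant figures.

1/t_eff = 1/t_phys + 1/t_biol = 1/1.26 + 1/4.63 = 1.0096 per minute.
t_eff = 1.26 × 4.63 / (1.26 + 4.63) ≈ 0.99046 minutes.
Remaining = 2360 × (1/2)^(2.14/0.99046) = 2360 × (1/2)^2.1606 ≈ 527.84 cpm.

528 cpm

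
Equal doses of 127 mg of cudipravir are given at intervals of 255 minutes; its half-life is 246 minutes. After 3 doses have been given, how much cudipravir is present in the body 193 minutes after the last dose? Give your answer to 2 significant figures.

The 3 doses were given 703, 448, 193 minutes ago.
Total = 127·(1/2)^(703/246) + 127·(1/2)^(448/246) + 127·(1/2)^(193/246)
      = 17.52 + 35.941 + 73.728 ≈ 127.19 mg.

130 mg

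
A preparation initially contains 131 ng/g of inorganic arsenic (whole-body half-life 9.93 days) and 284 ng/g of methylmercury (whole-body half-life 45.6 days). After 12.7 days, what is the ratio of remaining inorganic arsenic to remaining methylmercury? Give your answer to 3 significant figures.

0.231

inorganic arsenic: 131 × (1/2)^(12.7/9.93) = 131 × (1/2)^1.279 ≈ 53.984 ng/g.
methylmercury: 284 × (1/2)^(12.7/45.6) = 284 × (1/2)^0.27851 ≈ 234.14 ng/g.
Ratio ≈ 53.984 / 234.14 ≈ 0.23056.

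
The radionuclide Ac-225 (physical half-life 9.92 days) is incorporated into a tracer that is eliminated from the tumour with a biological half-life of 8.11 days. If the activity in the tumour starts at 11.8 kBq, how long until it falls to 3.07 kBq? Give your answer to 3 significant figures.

8.67 days

1/t_eff = 1/t_phys + 1/t_biol = 1/9.92 + 1/8.11 = 0.22411 per day.
t_eff = 9.92 × 8.11 / (9.92 + 8.11) ≈ 4.4621 days.
n = log₂(11.8/3.07) ≈ 1.9425; t = 1.9425 × 4.4621 ≈ 8.6675 days.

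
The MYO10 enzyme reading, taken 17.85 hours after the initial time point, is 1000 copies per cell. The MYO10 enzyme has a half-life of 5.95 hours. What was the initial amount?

8000 copies per cell

Number of half-lives elapsed: n = 17.85/5.95 ≈ 3.
A₀ = A × 2^n = 1000 × 2^3 = 1000 × 8 ≈ 8000 copies per cell.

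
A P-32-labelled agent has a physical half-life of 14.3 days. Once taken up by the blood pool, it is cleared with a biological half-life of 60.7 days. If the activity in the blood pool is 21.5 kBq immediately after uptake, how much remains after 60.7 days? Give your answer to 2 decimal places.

1/t_eff = 1/t_phys + 1/t_biol = 1/14.3 + 1/60.7 = 0.086405 per day.
t_eff = 14.3 × 60.7 / (14.3 + 60.7) ≈ 11.573 days.
Remaining = 21.5 × (1/2)^(60.7/11.573) = 21.5 × (1/2)^5.2448 ≈ 0.56703 kBq.

0.57 kBq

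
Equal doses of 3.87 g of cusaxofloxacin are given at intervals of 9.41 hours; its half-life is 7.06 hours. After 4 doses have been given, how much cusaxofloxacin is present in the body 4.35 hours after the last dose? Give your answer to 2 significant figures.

4.1 g

The 4 doses were given 32.58, 23.17, 13.76, 4.35 hours ago.
Total = 3.87·(1/2)^(32.58/7.06) + 3.87·(1/2)^(23.17/7.06) + 3.87·(1/2)^(13.76/7.06) + 3.87·(1/2)^(4.35/7.06)
      = 0.15796 + 0.3979 + 1.0023 + 2.5248 ≈ 4.083 g.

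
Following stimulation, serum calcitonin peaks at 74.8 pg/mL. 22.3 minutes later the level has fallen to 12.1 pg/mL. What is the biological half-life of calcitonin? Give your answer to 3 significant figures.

8.49 minutes

A/A₀ = 12.1/74.8 ≈ 0.16176.
n = log₂(6.1818) ≈ 2.628 half-lives elapsed in 22.3 minutes.
t½ = 22.3/2.628 ≈ 8.4854 minutes.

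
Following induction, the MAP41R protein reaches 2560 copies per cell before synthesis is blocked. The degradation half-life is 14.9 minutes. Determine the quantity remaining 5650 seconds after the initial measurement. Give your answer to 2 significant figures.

Convert the elapsed time: 5650 seconds = 94.1667 minutes.
Number of half-lives: n = 94.1667/14.9 ≈ 6.3199.
Remaining = 2560 × (1/2)^6.3199 = 2560 × 0.012517 ≈ 32.045 copies per cell.

32 copies per cell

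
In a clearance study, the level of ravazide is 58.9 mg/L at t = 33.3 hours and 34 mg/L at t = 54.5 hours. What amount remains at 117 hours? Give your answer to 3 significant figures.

6.73 mg/L

Over Δt = 54.5 − 33.3 = 21.2 hours, the level fell by a factor of 58.9/34 ≈ 1.7324.
n = log₂(1.7324) ≈ 0.79273 half-lives, so t½ = 21.2/0.79273 ≈ 26.743 hours.
From t = 54.5 to t = 117: 34 × (1/2)^((117−54.5)/26.743) ≈ 6.729 mg/L.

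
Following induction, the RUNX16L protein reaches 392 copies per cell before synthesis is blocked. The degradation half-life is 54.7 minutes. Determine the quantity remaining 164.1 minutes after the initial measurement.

49 copies per cell

Elapsed time is 3 half-lives (164.1/54.7).
Each half-life halves the amount: 392 × (1/2)^3 = 392/8 = 49 copies per cell.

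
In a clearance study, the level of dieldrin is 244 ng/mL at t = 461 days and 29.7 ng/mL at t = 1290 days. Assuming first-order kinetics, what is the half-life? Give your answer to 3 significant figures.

Over Δt = 1290 − 461 = 829 days, the level fell by a factor of 244/29.7 ≈ 8.2155.
n = log₂(8.2155) ≈ 3.0383 half-lives, so t½ = 829/3.0383 ≈ 272.85 days.

273 days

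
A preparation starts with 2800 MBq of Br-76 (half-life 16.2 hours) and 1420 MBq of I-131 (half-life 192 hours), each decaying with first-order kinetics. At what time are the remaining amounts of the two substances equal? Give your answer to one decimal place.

17.3 hours

Set 2800·(1/2)^(t/16.2) = 1420·(1/2)^(t/192).
Taking log₂: log₂(2800/1420) = t·(1/16.2 − 1/192).
log₂(1.9718) = 0.97954; 1/16.2 − 1/192 = 0.05652.
t = 0.97954 / 0.05652 ≈ 17.331 hours.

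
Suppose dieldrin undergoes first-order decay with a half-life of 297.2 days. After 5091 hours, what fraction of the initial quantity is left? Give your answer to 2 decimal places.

0.61

5091 hours = 212.125 days.
n = 212.125/297.2 ≈ 0.71374 half-lives.
Fraction remaining = (1/2)^0.71374 ≈ 0.60974.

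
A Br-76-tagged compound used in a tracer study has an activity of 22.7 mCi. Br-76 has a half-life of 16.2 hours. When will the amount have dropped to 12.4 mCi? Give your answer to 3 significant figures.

14.1 hours

Fraction remaining = 12.4/22.7 ≈ 0.54626.
n = log₂(22.7/12.4) = ln(1.8306)/ln 2 ≈ 0.87235 half-lives.
t = n × t½ = 0.87235 × 16.2 ≈ 14.132 hours.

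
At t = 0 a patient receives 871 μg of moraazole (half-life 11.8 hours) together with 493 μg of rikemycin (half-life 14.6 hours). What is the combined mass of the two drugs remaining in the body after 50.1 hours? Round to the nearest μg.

moraazole: 871 × (1/2)^(50.1/11.8) = 871 × (1/2)^4.2458 ≈ 45.911 μg.
rikemycin: 493 × (1/2)^(50.1/14.6) = 493 × (1/2)^3.4315 ≈ 45.694 μg.
Total = 45.911 + 45.694 ≈ 91.605 μg.

92 μg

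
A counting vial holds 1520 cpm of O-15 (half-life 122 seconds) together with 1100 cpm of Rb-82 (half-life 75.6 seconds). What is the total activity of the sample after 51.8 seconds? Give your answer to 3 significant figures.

1820 cpm

O-15: 1520 × (1/2)^(51.8/122) = 1520 × (1/2)^0.42459 ≈ 1132.5 cpm.
Rb-82: 1100 × (1/2)^(51.8/75.6) = 1100 × (1/2)^0.68519 ≈ 684.12 cpm.
Total = 1132.5 + 684.12 ≈ 1816.6 cpm.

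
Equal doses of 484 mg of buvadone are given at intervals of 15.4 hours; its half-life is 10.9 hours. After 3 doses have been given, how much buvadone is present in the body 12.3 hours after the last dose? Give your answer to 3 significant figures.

336 mg

The 3 doses were given 43.1, 27.7, 12.3 hours ago.
Total = 484·(1/2)^(43.1/10.9) + 484·(1/2)^(27.7/10.9) + 484·(1/2)^(12.3/10.9)
      = 31.227 + 83.146 + 221.39 ≈ 335.76 mg.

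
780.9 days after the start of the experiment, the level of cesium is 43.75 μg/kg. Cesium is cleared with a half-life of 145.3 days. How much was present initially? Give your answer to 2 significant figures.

Number of half-lives elapsed: n = 780.9/145.3 ≈ 5.3744.
A₀ = A × 2^n = 43.75 × 2^5.3744 = 43.75 × 41.482 ≈ 1814.8 μg/kg.

1800 μg/kg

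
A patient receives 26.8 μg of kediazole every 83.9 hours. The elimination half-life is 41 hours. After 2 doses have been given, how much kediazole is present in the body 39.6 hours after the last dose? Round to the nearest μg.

17 μg

The 2 doses were given 123.5, 39.6 hours ago.
Total = 26.8·(1/2)^(123.5/41) + 26.8·(1/2)^(39.6/41)
      = 3.3218 + 13.721 ≈ 17.043 μg.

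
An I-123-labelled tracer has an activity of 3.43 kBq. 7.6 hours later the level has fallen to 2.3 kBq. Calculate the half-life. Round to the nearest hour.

13 hours

A/A₀ = 2.3/3.43 ≈ 0.67055.
n = log₂(1.4913) ≈ 0.57657 half-lives elapsed in 7.6 hours.
t½ = 7.6/0.57657 ≈ 13.181 hours.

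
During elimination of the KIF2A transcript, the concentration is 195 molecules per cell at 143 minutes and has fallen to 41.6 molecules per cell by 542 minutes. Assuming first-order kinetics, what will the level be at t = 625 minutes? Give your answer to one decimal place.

30.2 molecules per cell

Over Δt = 542 − 143 = 399 minutes, the level fell by a factor of 195/41.6 ≈ 4.6875.
n = log₂(4.6875) ≈ 2.2288 half-lives, so t½ = 399/2.2288 ≈ 179.02 minutes.
From t = 542 to t = 625: 41.6 × (1/2)^((625−542)/179.02) ≈ 30.166 molecules per cell.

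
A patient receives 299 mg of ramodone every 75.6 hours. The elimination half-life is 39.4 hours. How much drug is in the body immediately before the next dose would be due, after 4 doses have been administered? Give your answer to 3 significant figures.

107 mg

The 4 doses were given 302.4, 226.8, 151.2, 75.6 hours ago.
Total = 299·(1/2)^(302.4/39.4) + 299·(1/2)^(226.8/39.4) + 299·(1/2)^(151.2/39.4) + 299·(1/2)^(75.6/39.4)
      = 1.4629 + 5.5314 + 20.915 + 79.079 ≈ 106.99 mg.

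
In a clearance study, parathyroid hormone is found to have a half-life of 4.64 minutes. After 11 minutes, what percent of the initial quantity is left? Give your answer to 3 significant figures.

n = 11/4.64 ≈ 2.3707 half-lives.
Fraction remaining = (1/2)^2.3707 ≈ 0.19335, i.e. 19.335%.

19.3%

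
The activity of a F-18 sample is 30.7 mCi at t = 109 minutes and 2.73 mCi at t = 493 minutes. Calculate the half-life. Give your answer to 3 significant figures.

Over Δt = 493 − 109 = 384 minutes, the level fell by a factor of 30.7/2.73 ≈ 11.245.
n = log₂(11.245) ≈ 3.4913 half-lives, so t½ = 384/3.4913 ≈ 109.99 minutes.

110 minutes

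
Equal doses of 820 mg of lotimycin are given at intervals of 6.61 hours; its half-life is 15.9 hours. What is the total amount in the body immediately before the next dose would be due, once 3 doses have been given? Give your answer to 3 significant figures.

The 3 doses were given 19.83, 13.22, 6.61 hours ago.
Total = 820·(1/2)^(19.83/15.9) + 820·(1/2)^(13.22/15.9) + 820·(1/2)^(6.61/15.9)
      = 345.44 + 460.81 + 614.71 ≈ 1421 mg.

1420 mg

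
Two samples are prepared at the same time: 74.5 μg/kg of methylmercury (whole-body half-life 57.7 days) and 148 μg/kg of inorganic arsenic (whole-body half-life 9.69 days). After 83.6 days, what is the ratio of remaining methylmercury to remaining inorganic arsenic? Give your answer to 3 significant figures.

methylmercury: 74.5 × (1/2)^(83.6/57.7) = 74.5 × (1/2)^1.4489 ≈ 27.29 μg/kg.
inorganic arsenic: 148 × (1/2)^(83.6/9.69) = 148 × (1/2)^8.6275 ≈ 0.37423 μg/kg.
Ratio ≈ 27.29 / 0.37423 ≈ 72.923.

72.9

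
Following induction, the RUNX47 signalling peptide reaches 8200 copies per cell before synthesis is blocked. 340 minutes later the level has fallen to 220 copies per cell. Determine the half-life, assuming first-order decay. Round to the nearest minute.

65 minutes

A/A₀ = 220/8200 ≈ 0.026829.
n = log₂(37.273) ≈ 5.22 half-lives elapsed in 340 minutes.
t½ = 340/5.22 ≈ 65.133 minutes.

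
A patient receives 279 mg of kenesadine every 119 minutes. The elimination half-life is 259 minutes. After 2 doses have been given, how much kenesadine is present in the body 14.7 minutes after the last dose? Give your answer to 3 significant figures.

The 2 doses were given 133.7, 14.7 minutes ago.
Total = 279·(1/2)^(133.7/259) + 279·(1/2)^(14.7/259)
      = 195.08 + 268.24 ≈ 463.31 mg.

463 mg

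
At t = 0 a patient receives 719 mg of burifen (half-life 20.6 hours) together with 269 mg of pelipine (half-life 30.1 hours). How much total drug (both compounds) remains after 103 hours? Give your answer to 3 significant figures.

burifen: 719 × (1/2)^(103/20.6) = 719 × (1/2)^5 ≈ 22.469 mg.
pelipine: 269 × (1/2)^(103/30.1) = 269 × (1/2)^3.4219 ≈ 25.099 mg.
Total = 22.469 + 25.099 ≈ 47.567 mg.

47.6 mg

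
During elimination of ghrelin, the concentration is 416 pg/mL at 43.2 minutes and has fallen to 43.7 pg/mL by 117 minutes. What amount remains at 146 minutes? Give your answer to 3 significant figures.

18.0 pg/mL

Over Δt = 117 − 43.2 = 73.8 minutes, the level fell by a factor of 416/43.7 ≈ 9.5195.
n = log₂(9.5195) ≈ 3.2509 half-lives, so t½ = 73.8/3.2509 ≈ 22.702 minutes.
From t = 117 to t = 146: 43.7 × (1/2)^((146−117)/22.702) ≈ 18.027 pg/mL.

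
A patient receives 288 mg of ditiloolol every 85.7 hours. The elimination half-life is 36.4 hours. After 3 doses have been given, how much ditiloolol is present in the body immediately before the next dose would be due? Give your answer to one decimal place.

The 3 doses were given 257.1, 171.4, 85.7 hours ago.
Total = 288·(1/2)^(257.1/36.4) + 288·(1/2)^(171.4/36.4) + 288·(1/2)^(85.7/36.4)
      = 2.1536 + 11.013 + 56.318 ≈ 69.485 mg.

69.5 mg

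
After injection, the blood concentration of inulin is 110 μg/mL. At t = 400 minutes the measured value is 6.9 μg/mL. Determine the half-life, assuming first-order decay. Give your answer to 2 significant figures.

A/A₀ = 6.9/110 ≈ 0.062727.
n = log₂(15.942) ≈ 3.9948 half-lives elapsed in 400 minutes.
t½ = 400/3.9948 ≈ 100.13 minutes.

100 minutes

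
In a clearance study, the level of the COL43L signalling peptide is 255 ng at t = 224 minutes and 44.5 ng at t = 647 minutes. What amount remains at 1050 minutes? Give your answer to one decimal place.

Over Δt = 647 − 224 = 423 minutes, the level fell by a factor of 255/44.5 ≈ 5.7303.
n = log₂(5.7303) ≈ 2.5186 half-lives, so t½ = 423/2.5186 ≈ 167.95 minutes.
From t = 647 to t = 1050: 44.5 × (1/2)^((1050−647)/167.95) ≈ 8.4339 ng.

8.4 ng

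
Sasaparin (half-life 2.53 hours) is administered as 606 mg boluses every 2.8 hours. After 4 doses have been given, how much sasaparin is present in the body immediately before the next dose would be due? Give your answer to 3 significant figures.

501 mg

The 4 doses were given 11.2, 8.4, 5.6, 2.8 hours ago.
Total = 606·(1/2)^(11.2/2.53) + 606·(1/2)^(8.4/2.53) + 606·(1/2)^(5.6/2.53) + 606·(1/2)^(2.8/2.53)
      = 28.174 + 60.674 + 130.67 + 281.4 ≈ 500.91 mg.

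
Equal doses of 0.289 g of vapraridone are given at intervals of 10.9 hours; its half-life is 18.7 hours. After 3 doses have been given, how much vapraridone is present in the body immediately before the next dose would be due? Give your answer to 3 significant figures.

The 3 doses were given 32.7, 21.8, 10.9 hours ago.
Total = 0.289·(1/2)^(32.7/18.7) + 0.289·(1/2)^(21.8/18.7) + 0.289·(1/2)^(10.9/18.7)
      = 0.086 + 0.12881 + 0.19294 ≈ 0.40776 g.

0.408 g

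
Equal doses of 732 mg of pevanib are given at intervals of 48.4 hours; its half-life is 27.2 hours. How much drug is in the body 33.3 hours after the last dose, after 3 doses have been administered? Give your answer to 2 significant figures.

The 3 doses were given 130.1, 81.7, 33.3 hours ago.
Total = 732·(1/2)^(130.1/27.2) + 732·(1/2)^(81.7/27.2) + 732·(1/2)^(33.3/27.2)
      = 26.586 + 91.267 + 313.31 ≈ 431.16 mg.

430 mg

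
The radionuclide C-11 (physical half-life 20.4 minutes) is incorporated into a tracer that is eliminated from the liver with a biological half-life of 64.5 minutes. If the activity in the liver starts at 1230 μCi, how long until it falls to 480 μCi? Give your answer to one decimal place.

1/t_eff = 1/t_phys + 1/t_biol = 1/20.4 + 1/64.5 = 0.064523 per minute.
t_eff = 20.4 × 64.5 / (20.4 + 64.5) ≈ 15.498 minutes.
n = log₂(1230/480) ≈ 1.3576; t = 1.3576 × 15.498 ≈ 21.04 minutes.

21.0 minutes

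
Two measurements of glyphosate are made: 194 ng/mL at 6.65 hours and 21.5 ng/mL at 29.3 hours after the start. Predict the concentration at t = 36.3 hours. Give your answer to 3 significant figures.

10.9 ng/mL

Over Δt = 29.3 − 6.65 = 22.65 hours, the level fell by a factor of 194/21.5 ≈ 9.0233.
n = log₂(9.0233) ≈ 3.1736 half-lives, so t½ = 22.65/3.1736 ≈ 7.1369 hours.
From t = 29.3 to t = 36.3: 21.5 × (1/2)^((36.3−29.3)/7.1369) ≈ 10.894 ng/mL.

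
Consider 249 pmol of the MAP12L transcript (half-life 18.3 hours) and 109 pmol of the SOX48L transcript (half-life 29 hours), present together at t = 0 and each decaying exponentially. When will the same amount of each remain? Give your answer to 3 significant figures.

Set 249·(1/2)^(t/18.3) = 109·(1/2)^(t/29).
Taking log₂: log₂(249/109) = t·(1/18.3 − 1/29).
log₂(2.2844) = 1.1918; 1/18.3 − 1/29 = 0.020162.
t = 1.1918 / 0.020162 ≈ 59.112 hours.

59.1 hours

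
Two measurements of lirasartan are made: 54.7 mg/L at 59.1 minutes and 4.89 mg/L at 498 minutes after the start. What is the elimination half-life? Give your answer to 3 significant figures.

126 minutes

Over Δt = 498 − 59.1 = 438.9 minutes, the level fell by a factor of 54.7/4.89 ≈ 11.186.
n = log₂(11.186) ≈ 3.4836 half-lives, so t½ = 438.9/3.4836 ≈ 125.99 minutes.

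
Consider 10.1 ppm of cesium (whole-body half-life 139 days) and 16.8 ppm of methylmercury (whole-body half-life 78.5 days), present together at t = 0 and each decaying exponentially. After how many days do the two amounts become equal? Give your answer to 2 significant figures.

Set 10.1·(1/2)^(t/139) = 16.8·(1/2)^(t/78.5).
Taking log₂: log₂(10.1/16.8) = t·(1/139 − 1/78.5).
log₂(0.60119) = -0.73411; 1/139 − 1/78.5 = -0.0055446.
t = -0.73411 / -0.0055446 ≈ 132.4 days.

130 days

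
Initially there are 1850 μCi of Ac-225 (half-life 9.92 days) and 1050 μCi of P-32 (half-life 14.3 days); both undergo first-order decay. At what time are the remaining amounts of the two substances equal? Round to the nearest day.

Set 1850·(1/2)^(t/9.92) = 1050·(1/2)^(t/14.3).
Taking log₂: log₂(1850/1050) = t·(1/9.92 − 1/14.3).
log₂(1.7619) = 0.81714; 1/9.92 − 1/14.3 = 0.030876.
t = 0.81714 / 0.030876 ≈ 26.465 days.

26 days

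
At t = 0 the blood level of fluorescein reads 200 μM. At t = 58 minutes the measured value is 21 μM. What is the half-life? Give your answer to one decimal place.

17.8 minutes

A/A₀ = 21/200 ≈ 0.105.
n = log₂(9.5238) ≈ 3.2515 half-lives elapsed in 58 minutes.
t½ = 58/3.2515 ≈ 17.838 minutes.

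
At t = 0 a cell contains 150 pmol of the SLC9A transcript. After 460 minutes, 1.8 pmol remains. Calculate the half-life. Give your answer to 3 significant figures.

A/A₀ = 1.8/150 ≈ 0.012.
n = log₂(83.333) ≈ 6.3808 half-lives elapsed in 460 minutes.
t½ = 460/6.3808 ≈ 72.091 minutes.

72.1 minutes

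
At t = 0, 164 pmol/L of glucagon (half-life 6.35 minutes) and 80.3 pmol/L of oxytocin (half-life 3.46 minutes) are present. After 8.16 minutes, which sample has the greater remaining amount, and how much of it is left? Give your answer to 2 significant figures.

glucagon, 67 pmol/L

glucagon: 164 × (1/2)^1.285 ≈ 67.299 pmol/L.
oxytocin: 80.3 × (1/2)^2.3584 ≈ 15.659 pmol/L.
Glucagon has more remaining, at ≈ 67.299 pmol/L.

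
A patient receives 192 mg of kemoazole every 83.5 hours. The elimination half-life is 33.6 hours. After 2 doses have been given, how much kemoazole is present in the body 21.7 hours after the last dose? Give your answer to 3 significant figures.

The 2 doses were given 105.2, 21.7 hours ago.
Total = 192·(1/2)^(105.2/33.6) + 192·(1/2)^(21.7/33.6)
      = 21.917 + 122.71 ≈ 144.63 mg.

145 mg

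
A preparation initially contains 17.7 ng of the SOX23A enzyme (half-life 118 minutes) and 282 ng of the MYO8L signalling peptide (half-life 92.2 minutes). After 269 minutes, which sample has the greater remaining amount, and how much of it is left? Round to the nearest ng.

SOX23A enzyme: 17.7 × (1/2)^2.2797 ≈ 3.6452 ng.
MYO8L signalling peptide: 282 × (1/2)^2.9176 ≈ 37.323 ng.
MYO8L signalling peptide has more remaining, at ≈ 37.323 ng.

MYO8L signalling peptide, 37 ng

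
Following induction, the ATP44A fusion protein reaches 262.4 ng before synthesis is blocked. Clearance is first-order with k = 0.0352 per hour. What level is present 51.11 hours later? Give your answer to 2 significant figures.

t½ = ln 2 / k = 0.69315 / 0.0352 ≈ 19.692 hours.
Number of half-lives: n = 51.11/19.692 ≈ 2.5955.
Remaining = 262.4 × (1/2)^2.5955 = 262.4 × 0.16545 ≈ 43.415 ng.

43 ng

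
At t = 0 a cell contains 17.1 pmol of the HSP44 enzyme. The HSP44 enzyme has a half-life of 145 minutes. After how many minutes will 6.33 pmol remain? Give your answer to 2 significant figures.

Fraction remaining = 6.33/17.1 ≈ 0.37018.
n = log₂(17.1/6.33) = ln(2.7014)/ln 2 ≈ 1.4337 half-lives.
t = n × t½ = 1.4337 × 145 ≈ 207.89 minutes.

210 minutes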